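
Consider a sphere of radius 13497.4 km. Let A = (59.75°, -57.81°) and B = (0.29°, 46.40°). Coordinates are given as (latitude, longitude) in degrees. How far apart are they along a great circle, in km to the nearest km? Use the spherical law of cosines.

22816 km

With latitudes φ₁ = 59.750°, φ₂ = 0.290° and longitude difference Δλ = 104.210°:
cos c = sin φ₁ sin φ₂ + cos φ₁ cos φ₂ cos Δλ = (0.8638)(0.0051) + (0.5038)(1.0000)(-0.2455) = -0.11929,
so c = arccos(-0.11929) = 1.69037 rad.
Distance = R·c = 13497.4 × 1.6904 ≈ 22816 km.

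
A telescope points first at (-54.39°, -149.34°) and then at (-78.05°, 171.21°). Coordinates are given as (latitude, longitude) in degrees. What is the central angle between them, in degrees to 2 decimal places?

27.32°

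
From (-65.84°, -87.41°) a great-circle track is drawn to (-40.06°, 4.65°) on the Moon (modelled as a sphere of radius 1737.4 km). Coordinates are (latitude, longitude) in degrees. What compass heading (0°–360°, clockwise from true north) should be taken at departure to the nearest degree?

With φ₁ = -1.1491, φ₂ = -0.6992, Δλ = 1.6068 rad, the forward-azimuth formula gives
θ = atan2( sin Δλ cos φ₂ , cos φ₁ sin φ₂ − sin φ₁ cos φ₂ cos Δλ ) = atan2(0.7649, -0.2885) = 110.67°.
So the initial bearing is 111°.

111°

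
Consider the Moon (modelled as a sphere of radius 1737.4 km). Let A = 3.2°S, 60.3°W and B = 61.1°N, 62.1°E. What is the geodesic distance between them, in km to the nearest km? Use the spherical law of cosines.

3272 km

With latitudes φ₁ = -3.200°, φ₂ = 61.100° and longitude difference Δλ = 122.400°:
cos c = sin φ₁ sin φ₂ + cos φ₁ cos φ₂ cos Δλ = (-0.0558)(0.8755) + (0.9984)(0.4833)(-0.5358) = -0.30742,
so c = arccos(-0.30742) = 1.88328 rad.
Distance = R·c = 1737.4 × 1.8833 ≈ 3272 km.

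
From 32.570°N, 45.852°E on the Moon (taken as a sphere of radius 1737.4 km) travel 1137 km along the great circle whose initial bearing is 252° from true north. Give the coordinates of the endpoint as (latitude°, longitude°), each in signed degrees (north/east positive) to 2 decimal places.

Angular distance δ = d/R = 1137/1737.4 = 0.65443 rad; initial bearing θ = 4.3982 rad.
sin φ₂ = sin φ₁ cos δ + cos φ₁ sin δ cos θ = (0.5383)(0.7934) + (0.8427)(0.6087)(-0.3090) = 0.2686, so φ₂ = 15.58°.
Δλ = atan2(sin θ sin δ cos φ₁, cos δ − sin φ₁ sin φ₂) = atan2(-0.4879, 0.6488) = -36.941°.
λ₂ = 45.852° − 36.941° = 8.91°.

15.58°, 8.91°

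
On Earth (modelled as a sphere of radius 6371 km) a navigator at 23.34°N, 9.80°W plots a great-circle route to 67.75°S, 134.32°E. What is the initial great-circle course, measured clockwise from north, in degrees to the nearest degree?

163°

Δλ = 144.120° = 2.5154 rad.
y = sin Δλ · cos φ₂ = (0.5861)(0.3786) = 0.2219
x = cos φ₁ sin φ₂ − sin φ₁ cos φ₂ cos Δλ = (0.9182)(-0.9255) − (0.3962)(0.3786)(-0.8102) = -0.7283
θ = atan2(y, x) = 163.05°, so the bearing is 163°.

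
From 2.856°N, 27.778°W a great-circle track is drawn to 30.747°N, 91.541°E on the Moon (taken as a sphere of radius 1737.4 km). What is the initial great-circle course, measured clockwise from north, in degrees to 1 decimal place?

With φ₁ = 0.0498, φ₂ = 0.5366, Δλ = 2.0825 rad, the forward-azimuth formula gives
θ = atan2( sin Δλ cos φ₂ , cos φ₁ sin φ₂ − sin φ₁ cos φ₂ cos Δλ ) = atan2(0.7493, 0.5316) = 54.65°.
So the initial bearing is 54.6°.

54.6°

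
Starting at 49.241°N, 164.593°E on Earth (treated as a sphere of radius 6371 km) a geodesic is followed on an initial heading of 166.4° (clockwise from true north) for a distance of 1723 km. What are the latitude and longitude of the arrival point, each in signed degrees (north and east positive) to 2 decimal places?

Angular distance δ = d/R = 1723/6371 = 0.27044 rad; initial bearing θ = 2.9042 rad.
sin φ₂ = sin φ₁ cos δ + cos φ₁ sin δ cos θ = (0.7575)(0.9637) + (0.6529)(0.2672)(-0.9720) = 0.5604, so φ₂ = 34.08°.
Δλ = atan2(sin θ sin δ cos φ₁, cos δ − sin φ₁ sin φ₂) = atan2(0.0410, 0.5392) = 4.350°.
λ₂ = 164.593° + 4.350° = 168.94°.

34.08°, 168.94°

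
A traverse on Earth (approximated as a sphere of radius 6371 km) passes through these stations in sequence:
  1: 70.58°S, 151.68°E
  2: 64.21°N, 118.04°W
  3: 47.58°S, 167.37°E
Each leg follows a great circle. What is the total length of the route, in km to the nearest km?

Leg 1→2: central angle 2.5865 rad, distance 16478.9 km.
Leg 2→3: central angle 2.1978 rad, distance 14002.0 km.
Total: 16478.9 + 14002.0 ≈ 30481 km.

30481 km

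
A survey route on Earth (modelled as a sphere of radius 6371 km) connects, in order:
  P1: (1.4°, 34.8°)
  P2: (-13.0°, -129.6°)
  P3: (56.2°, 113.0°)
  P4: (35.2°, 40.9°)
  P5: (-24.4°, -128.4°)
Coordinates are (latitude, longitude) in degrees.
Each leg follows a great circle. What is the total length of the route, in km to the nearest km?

54942 km

Leg P1→P2: central angle 2.8044 rad, distance 17866.9 km.
Leg P2→P3: central angle 2.0224 rad, distance 12884.5 km.
Leg P3→P4: central angle 0.9037 rad, distance 5757.3 km.
Leg P4→P5: central angle 2.8934 rad, distance 18433.6 km.
Total: 17866.9 + 12884.5 + 5757.3 + 18433.6 ≈ 54942 km.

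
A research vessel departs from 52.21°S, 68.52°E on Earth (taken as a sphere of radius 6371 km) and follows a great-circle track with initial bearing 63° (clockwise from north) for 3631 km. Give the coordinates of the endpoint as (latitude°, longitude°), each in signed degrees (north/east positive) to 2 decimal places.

Angular distance δ = d/R = 3631/6371 = 0.56993 rad; initial bearing θ = 1.0996 rad.
sin φ₂ = sin φ₁ cos δ + cos φ₁ sin δ cos θ = (-0.7903)(0.8419) + (0.6128)(0.5396)(0.4540) = -0.5153, so φ₂ = -31.01°.
Δλ = atan2(sin θ sin δ cos φ₁, cos δ − sin φ₁ sin φ₂) = atan2(0.2946, 0.4348) = 34.122°.
λ₂ = 68.520° + 34.122° = 102.64°.

-31.01°, 102.64°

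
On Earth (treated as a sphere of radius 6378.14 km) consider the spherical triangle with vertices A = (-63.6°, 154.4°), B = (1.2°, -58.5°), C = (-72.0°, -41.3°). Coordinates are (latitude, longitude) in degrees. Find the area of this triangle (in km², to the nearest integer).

15654397 km²

Side lengths (central angles): a = 1.2920, b = 0.7676, c = 1.9736 rad; semiperimeter s = 2.0166.
By l'Huilier's theorem, tan(E/4) = √[tan(s/2) tan((s−a)/2) tan((s−b)/2) tan((s−c)/2)], giving spherical excess E = 0.3848 rad.
Area = E·R² = 0.3848 × (6378.14)² ≈ 15654397 km².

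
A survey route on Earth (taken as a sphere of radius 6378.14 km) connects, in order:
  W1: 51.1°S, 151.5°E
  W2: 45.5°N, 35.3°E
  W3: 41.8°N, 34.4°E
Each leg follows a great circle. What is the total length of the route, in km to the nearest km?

15840 km

Leg W1→W2: central angle 2.4180 rad, distance 15422.1 km.
Leg W2→W3: central angle 0.0656 rad, distance 418.2 km.
Total: 15422.1 + 418.2 ≈ 15840 km.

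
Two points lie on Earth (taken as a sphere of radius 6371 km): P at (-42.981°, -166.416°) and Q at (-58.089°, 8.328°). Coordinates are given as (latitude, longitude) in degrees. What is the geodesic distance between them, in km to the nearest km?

8766 km

With latitudes φ₁ = -42.981°, φ₂ = -58.089° and longitude difference Δλ = 174.744°:
cos c = sin φ₁ sin φ₂ + cos φ₁ cos φ₂ cos Δλ = (-0.6818)(-0.8489) + (0.7316)(0.5286)(-0.9958) = 0.19363,
so c = arccos(0.19363) = 1.37593 rad.
Distance = R·c = 6371 × 1.3759 ≈ 8766 km.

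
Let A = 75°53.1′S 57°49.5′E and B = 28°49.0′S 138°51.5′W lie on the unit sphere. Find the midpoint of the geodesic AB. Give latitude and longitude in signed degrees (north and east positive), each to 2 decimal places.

-66.00°, -145.08°

Central angle δ = 1.3049 rad. Interpolating on the sphere with fraction f = 0.5:
P = [sin((1−f)δ)·A + sin(fδ)·B] / sin δ = 0.6292·A + 0.6292·B in Cartesian coordinates,
giving P = (-0.3335, -0.2328, -0.9136), i.e. latitude -66.00°, longitude -145.08°.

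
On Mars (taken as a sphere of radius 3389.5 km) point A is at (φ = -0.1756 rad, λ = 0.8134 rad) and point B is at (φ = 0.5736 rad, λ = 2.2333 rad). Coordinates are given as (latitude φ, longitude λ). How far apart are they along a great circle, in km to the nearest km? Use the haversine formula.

5224 km

In radians: φ₁ = -0.1756, φ₂ = 0.5736, Δλ = 81.354° = 1.4199 rad.
Haversine: a = sin²(Δφ/2) + cos φ₁ cos φ₂ sin²(Δλ/2) = 0.1339 + (0.9846)(0.8400)(0.4248) = 0.48524.
Central angle c = 2·arcsin(√a) = 1.54127 rad.
Distance = R·c = 3389.5 × 1.5413 ≈ 5224 km.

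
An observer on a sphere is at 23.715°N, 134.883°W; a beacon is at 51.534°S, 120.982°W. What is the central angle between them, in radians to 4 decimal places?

1.3306 rad

Let φ₁ = 0.4139 rad, φ₂ = -0.8994 rad, and Δλ = 0.2426 rad.
Haversine: a = sin²(Δφ/2) + cos φ₁ cos φ₂ sin²(Δλ/2) = 0.3727 + (0.9156)(0.6221)(0.0146) = 0.38103.
Central angle c = 2·arcsin(√a) = 1.33055 rad.
So the angular separation is 1.3306 rad.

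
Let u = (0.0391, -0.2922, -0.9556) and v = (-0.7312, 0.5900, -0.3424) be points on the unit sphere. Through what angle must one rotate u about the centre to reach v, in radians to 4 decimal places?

1.4443 rad

u·v = 0.1262; |u| = 1.0000, |v| = 1.0000.
cos θ = (u·v)/(|u||v|) = 0.1262, so θ = 1.4443 rad.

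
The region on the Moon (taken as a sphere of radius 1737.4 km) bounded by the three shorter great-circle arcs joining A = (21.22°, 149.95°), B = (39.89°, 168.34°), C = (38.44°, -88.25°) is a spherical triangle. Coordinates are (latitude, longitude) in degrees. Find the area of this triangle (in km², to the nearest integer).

Side lengths (central angles): a = 1.3085, b = 1.7312, c = 0.4255 rad; semiperimeter s = 1.7326.
By l'Huilier's theorem, tan(E/4) = √[tan(s/2) tan((s−a)/2) tan((s−b)/2) tan((s−c)/2)], giving spherical excess E = 0.0458 rad.
Area = E·R² = 0.0458 × (1737.4)² ≈ 138380 km².

138380 km²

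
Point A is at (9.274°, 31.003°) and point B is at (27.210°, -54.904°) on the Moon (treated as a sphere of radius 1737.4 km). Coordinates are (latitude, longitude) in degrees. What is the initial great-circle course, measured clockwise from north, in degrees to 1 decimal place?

With φ₁ = 0.1619, φ₂ = 0.4749, Δλ = -1.4994 rad, the forward-azimuth formula gives
θ = atan2( sin Δλ cos φ₂ , cos φ₁ sin φ₂ − sin φ₁ cos φ₂ cos Δλ ) = atan2(-0.8871, 0.4410) = -63.56°.
Adding 360° brings this into [0°, 360°): 296.4°.

296.4°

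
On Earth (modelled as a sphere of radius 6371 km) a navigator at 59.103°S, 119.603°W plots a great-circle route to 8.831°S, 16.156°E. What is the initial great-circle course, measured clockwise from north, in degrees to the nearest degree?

135°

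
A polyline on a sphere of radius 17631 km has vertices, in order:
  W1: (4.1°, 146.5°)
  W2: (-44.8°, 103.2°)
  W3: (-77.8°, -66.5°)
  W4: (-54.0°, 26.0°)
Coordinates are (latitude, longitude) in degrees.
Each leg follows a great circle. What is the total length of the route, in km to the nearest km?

Leg W1→W2: central angle 1.0875 rad, distance 19173.6 km.
Leg W2→W3: central angle 0.9989 rad, distance 17612.5 km.
Leg W3→W4: central angle 0.6676 rad, distance 11769.9 km.
Total: 19173.6 + 17612.5 + 11769.9 ≈ 48556 km.

48556 km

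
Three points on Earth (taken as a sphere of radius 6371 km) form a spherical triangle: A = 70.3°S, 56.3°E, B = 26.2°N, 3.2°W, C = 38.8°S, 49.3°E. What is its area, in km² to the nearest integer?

15905277 km²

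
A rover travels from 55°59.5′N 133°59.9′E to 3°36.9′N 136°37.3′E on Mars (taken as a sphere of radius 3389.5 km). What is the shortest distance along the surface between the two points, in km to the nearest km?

3101 km

Let φ₁ = 0.9772 rad, φ₂ = 0.0631 rad, and Δλ = 0.0458 rad.
cos c = sin φ₁ sin φ₂ + cos φ₁ cos φ₂ cos Δλ = (0.8290)(0.0631) + (0.5593)(0.9980)(0.9990) = 0.60988,
so c = arccos(0.60988) = 0.91488 rad.
Distance = R·c = 3389.5 × 0.9149 ≈ 3101 km.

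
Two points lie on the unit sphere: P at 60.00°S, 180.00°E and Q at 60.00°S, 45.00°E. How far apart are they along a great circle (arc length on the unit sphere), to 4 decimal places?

0.9604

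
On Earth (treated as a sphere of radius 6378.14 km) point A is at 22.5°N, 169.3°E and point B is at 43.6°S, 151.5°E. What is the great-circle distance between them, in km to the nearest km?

7580 km

With latitudes φ₁ = 22.500°, φ₂ = -43.600° and longitude difference Δλ = -17.800°:
cos c = sin φ₁ sin φ₂ + cos φ₁ cos φ₂ cos Δλ = (0.3827)(-0.6896) + (0.9239)(0.7242)(0.9521) = 0.37311,
so c = arccos(0.37311) = 1.18843 rad.
Distance = R·c = 6378.14 × 1.1884 ≈ 7580 km.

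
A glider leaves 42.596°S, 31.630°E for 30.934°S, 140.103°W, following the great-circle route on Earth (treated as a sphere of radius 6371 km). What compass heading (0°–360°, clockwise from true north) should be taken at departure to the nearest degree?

With φ₁ = -0.7434, φ₂ = -0.5399, Δλ = -2.9973 rad, the forward-azimuth formula gives
θ = atan2( sin Δλ cos φ₂ , cos φ₁ sin φ₂ − sin φ₁ cos φ₂ cos Δλ ) = atan2(-0.1233, -0.9529) = -172.63°.
Adding 360° brings this into [0°, 360°): 187°.

187°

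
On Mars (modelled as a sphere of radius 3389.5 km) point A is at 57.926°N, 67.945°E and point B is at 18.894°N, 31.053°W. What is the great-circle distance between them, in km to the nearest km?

In radians: φ₁ = 1.0110, φ₂ = 0.3298, Δλ = -98.998° = -1.7278 rad.
Haversine: a = sin²(Δφ/2) + cos φ₁ cos φ₂ sin²(Δλ/2) = 0.1116 + (0.5310)(0.9461)(0.5782) = 0.40209.
Central angle c = 2·arcsin(√a) = 1.37371 rad.
Distance = R·c = 3389.5 × 1.3737 ≈ 4656 km.

4656 km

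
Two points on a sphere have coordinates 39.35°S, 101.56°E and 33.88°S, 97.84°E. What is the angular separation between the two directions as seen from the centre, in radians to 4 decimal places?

In radians: φ₁ = -0.6868, φ₂ = -0.5913, Δλ = -3.720° = -0.0649 rad.
cos c = sin φ₁ sin φ₂ + cos φ₁ cos φ₂ cos Δλ = (-0.6341)(-0.5575) + (0.7733)(0.8302)(0.9979) = 0.99409,
so c = arccos(0.99409) = 0.10874 rad.
So the angular separation is 0.1087 rad.

0.1087 rad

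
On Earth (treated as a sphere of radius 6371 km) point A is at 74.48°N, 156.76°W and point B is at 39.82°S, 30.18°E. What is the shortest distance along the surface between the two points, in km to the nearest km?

16144 km

Let φ₁ = 1.2999 rad, φ₂ = -0.6950 rad, and Δλ = -3.0205 rad.
cos c = sin φ₁ sin φ₂ + cos φ₁ cos φ₂ cos Δλ = (0.9635)(-0.6404) + (0.2676)(0.7681)(-0.9927) = -0.82104,
so c = arccos(-0.82104) = 2.53402 rad.
Distance = R·c = 6371 × 2.5340 ≈ 16144 km.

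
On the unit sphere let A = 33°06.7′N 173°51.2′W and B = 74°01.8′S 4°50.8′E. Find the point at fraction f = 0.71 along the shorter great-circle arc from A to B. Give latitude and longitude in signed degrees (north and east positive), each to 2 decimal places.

Central angle δ = 2.4273 rad. Interpolating on the sphere with fraction f = 0.71:
P = [sin((1−f)δ)·A + sin(fδ)·B] / sin δ = 0.9880·A + 1.5089·B in Cartesian coordinates,
giving P = (-0.4092, -0.0535, -0.9109), i.e. latitude -65.63°, longitude -172.55°.

-65.63°, -172.55°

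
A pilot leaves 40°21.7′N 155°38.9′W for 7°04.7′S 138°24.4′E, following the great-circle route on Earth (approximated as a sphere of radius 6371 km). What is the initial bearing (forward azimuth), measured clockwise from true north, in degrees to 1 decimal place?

248.6°

With φ₁ = 0.7044, φ₂ = -0.1235, Δλ = -1.1510 rad, the forward-azimuth formula gives
θ = atan2( sin Δλ cos φ₂ , cos φ₁ sin φ₂ − sin φ₁ cos φ₂ cos Δλ ) = atan2(-0.9062, -0.3559) = -111.44°.
Adding 360° brings this into [0°, 360°): 248.6°.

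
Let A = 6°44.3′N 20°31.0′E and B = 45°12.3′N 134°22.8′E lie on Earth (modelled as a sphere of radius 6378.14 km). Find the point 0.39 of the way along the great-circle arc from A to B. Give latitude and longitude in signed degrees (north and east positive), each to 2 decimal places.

34.56°, 51.11°

Central angle δ = 1.7720 rad. Interpolating on the sphere with fraction f = 0.39:
P = [sin((1−f)δ)·A + sin(fδ)·B] / sin δ = 0.9005·A + 0.6505·B in Cartesian coordinates,
giving P = (0.5170, 0.6410, 0.5673), i.e. latitude 34.56°, longitude 51.11°.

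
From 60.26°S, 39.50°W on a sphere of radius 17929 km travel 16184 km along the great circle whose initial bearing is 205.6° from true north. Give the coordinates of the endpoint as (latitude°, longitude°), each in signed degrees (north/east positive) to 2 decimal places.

Angular distance δ = d/R = 16184/17929 = 0.90267 rad; initial bearing θ = 3.5884 rad.
sin φ₂ = sin φ₁ cos δ + cos φ₁ sin δ cos θ = (-0.8683)(0.6195) + (0.4961)(0.7850)(-0.9018) = -0.8891, so φ₂ = -62.76°.
Δλ = atan2(sin θ sin δ cos φ₁, cos δ − sin φ₁ sin φ₂) = atan2(-0.1683, -0.1525) = -132.182°.
λ₂ = -39.500° − 132.182° = -171.68°.

-62.76°, -171.68°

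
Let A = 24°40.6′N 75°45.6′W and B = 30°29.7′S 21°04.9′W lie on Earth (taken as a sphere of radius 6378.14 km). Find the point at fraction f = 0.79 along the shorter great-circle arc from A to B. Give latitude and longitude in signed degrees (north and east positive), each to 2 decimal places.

-19.56°, -33.97°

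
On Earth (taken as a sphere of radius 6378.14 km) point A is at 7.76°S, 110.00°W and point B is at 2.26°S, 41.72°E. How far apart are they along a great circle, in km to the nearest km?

16705 km

Let φ₁ = -0.1354 rad, φ₂ = -0.0394 rad, and Δλ = 2.6480 rad.
Haversine: a = sin²(Δφ/2) + cos φ₁ cos φ₂ sin²(Δλ/2) = 0.0023 + (0.9908)(0.9992)(0.9403) = 0.93329.
Central angle c = 2·arcsin(√a) = 2.61909 rad.
Distance = R·c = 6378.14 × 2.6191 ≈ 16705 km.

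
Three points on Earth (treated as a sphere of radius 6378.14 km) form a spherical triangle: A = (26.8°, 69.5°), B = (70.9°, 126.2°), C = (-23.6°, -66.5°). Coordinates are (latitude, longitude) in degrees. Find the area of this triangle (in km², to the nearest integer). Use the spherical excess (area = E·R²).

103131150 km²

Side lengths (central angles): a = 2.3061, b = 2.4479, c = 0.9442 rad; semiperimeter s = 2.8491.
By l'Huilier's theorem, tan(E/4) = √[tan(s/2) tan((s−a)/2) tan((s−b)/2) tan((s−c)/2)], giving spherical excess E = 2.5351 rad.
Area = E·R² = 2.5351 × (6378.14)² ≈ 103131150 km².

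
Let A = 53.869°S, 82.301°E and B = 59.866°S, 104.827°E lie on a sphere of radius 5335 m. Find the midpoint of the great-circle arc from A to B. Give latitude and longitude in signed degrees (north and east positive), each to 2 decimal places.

The central angle between A and B is δ = 0.2374 rad.
With f = 0.5, the slerp weights are sin((1−f)δ)/sin δ = 0.5035 and sin(fδ)/sin δ = 0.5035.
Weighted sum of the unit vectors: (0.5035)·(0.0790,0.5843,-0.8077) + (0.5035)·(-0.1285,0.4853,-0.8649) = (-0.0249, 0.5386, -0.8422).
Converting back: φ = atan2(z, √(x²+y²)) = -57.37°, λ = atan2(y, x) = 92.65°.

-57.37°, 92.65°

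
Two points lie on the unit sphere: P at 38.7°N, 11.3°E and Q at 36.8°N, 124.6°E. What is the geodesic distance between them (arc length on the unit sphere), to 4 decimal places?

In radians: φ₁ = 0.6754, φ₂ = 0.6423, Δλ = 113.300° = 1.9775 rad.
Haversine: a = sin²(Δφ/2) + cos φ₁ cos φ₂ sin²(Δλ/2) = 0.0003 + (0.7804)(0.8007)(0.6978) = 0.43632.
Central angle c = 2·arcsin(√a) = 1.44310 rad.
On the unit sphere the arc length equals the central angle: 1.4431.

1.4431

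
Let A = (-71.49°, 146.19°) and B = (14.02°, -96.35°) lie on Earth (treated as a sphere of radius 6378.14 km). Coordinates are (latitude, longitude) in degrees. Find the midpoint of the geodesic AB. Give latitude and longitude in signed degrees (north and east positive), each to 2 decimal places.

-39.04°, -115.23°

The central angle between A and B is δ = 1.9517 rad.
With f = 0.5, the slerp weights are sin((1−f)δ)/sin δ = 0.8921 and sin(fδ)/sin δ = 0.8921.
Weighted sum of the unit vectors: (0.8921)·(-0.2638,0.1767,-0.9483) + (0.8921)·(-0.1073,-0.9643,0.2423) = (-0.3311, -0.7026, -0.6298).
Converting back: φ = atan2(z, √(x²+y²)) = -39.04°, λ = atan2(y, x) = -115.23°.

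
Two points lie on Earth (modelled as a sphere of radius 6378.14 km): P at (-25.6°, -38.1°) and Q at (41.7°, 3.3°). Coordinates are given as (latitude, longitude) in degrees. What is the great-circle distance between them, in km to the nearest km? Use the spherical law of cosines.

8619 km

Let φ₁ = -0.4468 rad, φ₂ = 0.7278 rad, and Δλ = 0.7226 rad.
cos c = sin φ₁ sin φ₂ + cos φ₁ cos φ₂ cos Δλ = (-0.4321)(0.6652) + (0.9018)(0.7466)(0.7501) = 0.21765,
so c = arccos(0.21765) = 1.35140 rad.
Distance = R·c = 6378.14 × 1.3514 ≈ 8619 km.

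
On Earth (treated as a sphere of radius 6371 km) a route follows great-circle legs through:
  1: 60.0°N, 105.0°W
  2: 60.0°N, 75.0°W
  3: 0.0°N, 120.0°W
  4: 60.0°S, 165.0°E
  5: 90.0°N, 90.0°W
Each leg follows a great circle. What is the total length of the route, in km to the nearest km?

35219 km

Leg 1→2: central angle 0.2595 rad, distance 1653.6 km.
Leg 2→3: central angle 1.2094 rad, distance 7705.3 km.
Leg 3→4: central angle 1.4410 rad, distance 9180.8 km.
Leg 4→5: central angle 2.6180 rad, distance 16679.2 km.
Total: 1653.6 + 7705.3 + 9180.8 + 16679.2 ≈ 35219 km.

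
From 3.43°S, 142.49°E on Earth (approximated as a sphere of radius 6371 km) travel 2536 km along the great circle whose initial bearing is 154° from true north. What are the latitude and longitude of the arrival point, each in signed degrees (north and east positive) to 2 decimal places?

-23.76°, 153.19°

Angular distance δ = d/R = 2536/6371 = 0.39805 rad; initial bearing θ = 2.6878 rad.
sin φ₂ = sin φ₁ cos δ + cos φ₁ sin δ cos θ = (-0.0598)(0.9218) + (0.9982)(0.3876)(-0.8988) = -0.4029, so φ₂ = -23.76°.
Δλ = atan2(sin θ sin δ cos φ₁, cos δ − sin φ₁ sin φ₂) = atan2(0.1696, 0.8977) = 10.700°.
λ₂ = 142.490° + 10.700° = 153.19°.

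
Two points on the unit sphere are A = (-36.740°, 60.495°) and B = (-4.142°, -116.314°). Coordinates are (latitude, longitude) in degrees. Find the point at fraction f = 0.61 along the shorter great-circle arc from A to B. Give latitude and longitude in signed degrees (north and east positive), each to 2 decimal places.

-58.15°, -110.31°

Central angle δ = 2.4262 rad. Interpolating on the sphere with fraction f = 0.61:
P = [sin((1−f)δ)·A + sin(fδ)·B] / sin δ = 1.2367·A + 1.5183·B in Cartesian coordinates,
giving P = (-0.1832, -0.4949, -0.8494), i.e. latitude -58.15°, longitude -110.31°.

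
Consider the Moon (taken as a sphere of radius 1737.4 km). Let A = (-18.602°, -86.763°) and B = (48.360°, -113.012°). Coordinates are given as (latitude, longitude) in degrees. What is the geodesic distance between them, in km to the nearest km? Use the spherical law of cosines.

2151 km

Let φ₁ = -0.3247 rad, φ₂ = 0.8440 rad, and Δλ = -0.4581 rad.
cos c = sin φ₁ sin φ₂ + cos φ₁ cos φ₂ cos Δλ = (-0.3190)(0.7473) + (0.9478)(0.6644)(0.8969) = 0.32640,
so c = arccos(0.32640) = 1.23830 rad.
Distance = R·c = 1737.4 × 1.2383 ≈ 2151 km.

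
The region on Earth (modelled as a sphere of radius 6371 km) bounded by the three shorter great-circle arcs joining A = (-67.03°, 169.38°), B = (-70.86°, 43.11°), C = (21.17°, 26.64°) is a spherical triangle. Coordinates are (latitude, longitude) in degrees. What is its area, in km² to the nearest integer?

11873940 km²

Side lengths (central angles): a = 1.6188, b = 2.2423, c = 0.6532 rad; semiperimeter s = 2.2571.
By l'Huilier's theorem, tan(E/4) = √[tan(s/2) tan((s−a)/2) tan((s−b)/2) tan((s−c)/2)], giving spherical excess E = 0.2925 rad.
Area = E·R² = 0.2925 × (6371)² ≈ 11873940 km².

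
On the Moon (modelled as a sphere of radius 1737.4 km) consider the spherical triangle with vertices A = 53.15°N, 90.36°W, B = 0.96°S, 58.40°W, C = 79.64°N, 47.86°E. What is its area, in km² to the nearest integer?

1258190 km²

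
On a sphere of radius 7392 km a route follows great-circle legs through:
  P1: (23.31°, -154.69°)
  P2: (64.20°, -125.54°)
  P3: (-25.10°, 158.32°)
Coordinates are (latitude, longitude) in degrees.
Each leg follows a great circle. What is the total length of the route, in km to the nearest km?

19591 km

Leg P1→P2: central angle 0.7879 rad, distance 5824.1 km.
Leg P2→P3: central angle 1.8624 rad, distance 13767.0 km.
Total: 5824.1 + 13767.0 ≈ 19591 km.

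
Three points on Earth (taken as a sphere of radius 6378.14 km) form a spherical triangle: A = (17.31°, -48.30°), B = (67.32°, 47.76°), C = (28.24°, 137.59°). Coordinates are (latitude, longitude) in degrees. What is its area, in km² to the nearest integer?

Side lengths (central angles): a = 1.1179, b = 2.3404, c = 1.3329 rad; semiperimeter s = 2.3956.
By l'Huilier's theorem, tan(E/4) = √[tan(s/2) tan((s−a)/2) tan((s−b)/2) tan((s−c)/2)], giving spherical excess E = 0.6948 rad.
Area = E·R² = 0.6948 × (6378.14)² ≈ 28265703 km².

28265703 km²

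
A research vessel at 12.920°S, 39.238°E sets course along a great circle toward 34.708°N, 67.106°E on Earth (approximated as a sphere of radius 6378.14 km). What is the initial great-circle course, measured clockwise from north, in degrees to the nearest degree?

With φ₁ = -0.2255, φ₂ = 0.6058, Δλ = 0.4864 rad, the forward-azimuth formula gives
θ = atan2( sin Δλ cos φ₂ , cos φ₁ sin φ₂ − sin φ₁ cos φ₂ cos Δλ ) = atan2(0.3843, 0.7175) = 28.17°.
So the initial bearing is 28°.

28°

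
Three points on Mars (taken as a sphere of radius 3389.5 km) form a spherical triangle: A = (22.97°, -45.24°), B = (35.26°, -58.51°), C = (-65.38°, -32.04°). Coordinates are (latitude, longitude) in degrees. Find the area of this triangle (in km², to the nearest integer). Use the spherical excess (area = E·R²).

Side lengths (central angles): a = 1.7929, b = 1.5521, c = 0.2943 rad; semiperimeter s = 1.8197.
By l'Huilier's theorem, tan(E/4) = √[tan(s/2) tan((s−a)/2) tan((s−b)/2) tan((s−c)/2)], giving spherical excess E = 0.1880 rad.
Area = E·R² = 0.1880 × (3389.5)² ≈ 2159808 km².

2159808 km²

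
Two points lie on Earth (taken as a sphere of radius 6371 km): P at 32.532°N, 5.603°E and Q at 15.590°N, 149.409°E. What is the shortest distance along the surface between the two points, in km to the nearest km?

With latitudes φ₁ = 32.532°, φ₂ = 15.590° and longitude difference Δλ = 143.806°:
cos c = sin φ₁ sin φ₂ + cos φ₁ cos φ₂ cos Δλ = (0.5378)(0.2688) + (0.8431)(0.9632)(-0.8070) = -0.51083,
so c = arccos(-0.51083) = 2.10695 rad.
Distance = R·c = 6371 × 2.1070 ≈ 13423 km.

13423 km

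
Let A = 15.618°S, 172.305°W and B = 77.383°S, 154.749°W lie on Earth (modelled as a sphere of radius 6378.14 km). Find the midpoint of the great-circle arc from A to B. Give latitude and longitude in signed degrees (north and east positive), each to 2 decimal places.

-46.70°, -169.09°

The central angle between A and B is δ = 1.0891 rad.
With f = 0.5, the slerp weights are sin((1−f)δ)/sin δ = 0.5845 and sin(fδ)/sin δ = 0.5845.
Weighted sum of the unit vectors: (0.5845)·(-0.9544,-0.1290,-0.2692) + (0.5845)·(-0.1976,-0.0932,-0.9759) = (-0.6734, -0.1298, -0.7278).
Converting back: φ = atan2(z, √(x²+y²)) = -46.70°, λ = atan2(y, x) = -169.09°.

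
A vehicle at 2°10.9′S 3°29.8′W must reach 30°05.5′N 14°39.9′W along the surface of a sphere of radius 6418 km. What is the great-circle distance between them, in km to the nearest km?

3807 km

In radians: φ₁ = -0.0381, φ₂ = 0.5252, Δλ = -11.168° = -0.1949 rad.
cos c = sin φ₁ sin φ₂ + cos φ₁ cos φ₂ cos Δλ = (-0.0381)(0.5014) + (0.9993)(0.8652)(0.9811) = 0.82914,
so c = arccos(0.82914) = 0.59323 rad.
Distance = R·c = 6418 × 0.5932 ≈ 3807 km.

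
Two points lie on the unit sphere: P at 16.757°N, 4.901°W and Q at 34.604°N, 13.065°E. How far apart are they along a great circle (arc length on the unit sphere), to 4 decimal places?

In radians: φ₁ = 0.2925, φ₂ = 0.6040, Δλ = 17.966° = 0.3136 rad.
cos c = sin φ₁ sin φ₂ + cos φ₁ cos φ₂ cos Δλ = (0.2883)(0.5679) + (0.9575)(0.8231)(0.9512) = 0.91345,
so c = arccos(0.91345) = 0.41912 rad.
On the unit sphere the arc length equals the central angle: 0.4191.

0.4191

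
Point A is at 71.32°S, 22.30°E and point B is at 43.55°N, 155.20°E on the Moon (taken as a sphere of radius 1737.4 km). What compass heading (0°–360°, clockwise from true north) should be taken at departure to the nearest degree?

115°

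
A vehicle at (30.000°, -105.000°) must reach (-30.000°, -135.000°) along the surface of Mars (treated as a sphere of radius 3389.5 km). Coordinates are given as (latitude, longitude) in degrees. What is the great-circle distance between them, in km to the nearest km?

3931 km

With latitudes φ₁ = 30.000°, φ₂ = -30.000° and longitude difference Δλ = -30.000°:
cos c = sin φ₁ sin φ₂ + cos φ₁ cos φ₂ cos Δλ = (0.5000)(-0.5000) + (0.8660)(0.8660)(0.8660) = 0.39952,
so c = arccos(0.39952) = 1.15980 rad.
Distance = R·c = 3389.5 × 1.1598 ≈ 3931 km.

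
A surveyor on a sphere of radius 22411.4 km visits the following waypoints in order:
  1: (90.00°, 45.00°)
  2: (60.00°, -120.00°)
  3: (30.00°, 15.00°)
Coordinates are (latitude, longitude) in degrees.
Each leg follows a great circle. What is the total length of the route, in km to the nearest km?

Leg 1→2: central angle 0.5236 rad, distance 11734.6 km.
Leg 2→3: central angle 1.4436 rad, distance 32353.7 km.
Total: 11734.6 + 32353.7 ≈ 44088 km.

44088 km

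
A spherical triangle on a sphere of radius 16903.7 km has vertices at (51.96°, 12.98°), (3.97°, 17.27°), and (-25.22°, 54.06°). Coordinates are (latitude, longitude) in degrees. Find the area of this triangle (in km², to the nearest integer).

Side lengths (central angles): a = 0.8048, b = 1.4861, c = 0.8399 rad; semiperimeter s = 1.5654.
By l'Huilier's theorem, tan(E/4) = √[tan(s/2) tan((s−a)/2) tan((s−b)/2) tan((s−c)/2)], giving spherical excess E = 0.3089 rad.
Area = E·R² = 0.3089 × (16903.7)² ≈ 88263530 km².

88263530 km²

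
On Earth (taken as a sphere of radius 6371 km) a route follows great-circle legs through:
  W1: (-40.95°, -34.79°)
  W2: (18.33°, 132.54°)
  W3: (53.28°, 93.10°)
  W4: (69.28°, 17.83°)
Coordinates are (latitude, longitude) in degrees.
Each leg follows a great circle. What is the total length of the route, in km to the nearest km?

26440 km

Leg W1→W2: central angle 2.7036 rad, distance 17224.8 km.
Leg W2→W3: central angle 0.8087 rad, distance 5152.5 km.
Leg W3→W4: central angle 0.6376 rad, distance 4062.3 km.
Total: 17224.8 + 5152.5 + 4062.3 ≈ 26440 km.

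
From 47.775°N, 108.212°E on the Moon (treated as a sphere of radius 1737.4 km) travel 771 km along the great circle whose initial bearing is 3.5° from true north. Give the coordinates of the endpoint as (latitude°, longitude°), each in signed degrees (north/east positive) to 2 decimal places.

73.09°, 113.38°

Angular distance δ = d/R = 771/1737.4 = 0.44377 rad; initial bearing θ = 0.0611 rad.
sin φ₂ = sin φ₁ cos δ + cos φ₁ sin δ cos θ = (0.7405)(0.9031) + (0.6720)(0.4293)(0.9981) = 0.9568, so φ₂ = 73.09°.
Δλ = atan2(sin θ sin δ cos φ₁, cos δ − sin φ₁ sin φ₂) = atan2(0.0176, 0.1946) = 5.171°.
λ₂ = 108.212° + 5.171° = 113.38°.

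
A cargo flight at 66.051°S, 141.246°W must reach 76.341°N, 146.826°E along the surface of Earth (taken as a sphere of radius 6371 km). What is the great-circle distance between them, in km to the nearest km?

With latitudes φ₁ = -66.051°, φ₂ = 76.341° and longitude difference Δλ = -71.928°:
Haversine: a = sin²(Δφ/2) + cos φ₁ cos φ₂ sin²(Δλ/2) = 0.8961 + (0.4059)(0.2361)(0.3449) = 0.92916.
Central angle c = 2·arcsin(√a) = 2.60279 rad.
Distance = R·c = 6371 × 2.6028 ≈ 16582 km.

16582 km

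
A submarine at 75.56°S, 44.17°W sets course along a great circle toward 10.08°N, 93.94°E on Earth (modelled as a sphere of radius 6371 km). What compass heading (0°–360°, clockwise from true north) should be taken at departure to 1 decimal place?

Δλ = 138.110° = 2.4105 rad.
y = sin Δλ · cos φ₂ = (0.6677)(0.9846) = 0.6574
x = cos φ₁ sin φ₂ − sin φ₁ cos φ₂ cos Δλ = (0.2494)(0.1750) − (-0.9684)(0.9846)(-0.7444) = -0.6661
θ = atan2(y, x) = 135.38°, so the bearing is 135.4°.

135.4°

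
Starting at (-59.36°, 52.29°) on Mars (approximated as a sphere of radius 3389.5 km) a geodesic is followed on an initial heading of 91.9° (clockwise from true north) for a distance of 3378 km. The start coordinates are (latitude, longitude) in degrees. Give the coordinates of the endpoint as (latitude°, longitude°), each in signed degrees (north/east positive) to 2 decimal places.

Angular distance δ = d/R = 3378/3389.5 = 0.99661 rad; initial bearing θ = 1.6040 rad.
sin φ₂ = sin φ₁ cos δ + cos φ₁ sin δ cos θ = (-0.8604)(0.5432) + (0.5096)(0.8396)(-0.0332) = -0.4815, so φ₂ = -28.78°.
Δλ = atan2(sin θ sin δ cos φ₁, cos δ − sin φ₁ sin φ₂) = atan2(0.4277, 0.1289) = 73.231°.
λ₂ = 52.290° + 73.231° = 125.52°.

-28.78°, 125.52°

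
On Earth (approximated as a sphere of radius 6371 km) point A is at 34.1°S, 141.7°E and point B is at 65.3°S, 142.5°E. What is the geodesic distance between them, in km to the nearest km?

In radians: φ₁ = -0.5952, φ₂ = -1.1397, Δλ = 0.800° = 0.0140 rad.
cos c = sin φ₁ sin φ₂ + cos φ₁ cos φ₂ cos Δλ = (-0.5606)(-0.9085) + (0.8281)(0.4179)(0.9999) = 0.85533,
so c = arccos(0.85533) = 0.54461 rad.
Distance = R·c = 6371 × 0.5446 ≈ 3470 km.

3470 km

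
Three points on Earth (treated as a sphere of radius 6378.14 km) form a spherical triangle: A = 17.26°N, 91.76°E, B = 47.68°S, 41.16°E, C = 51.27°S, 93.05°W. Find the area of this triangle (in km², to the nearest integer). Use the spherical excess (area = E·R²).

38980009 km²

Side lengths (central angles): a = 1.2838, b = 2.5443, c = 1.3809 rad; semiperimeter s = 2.6045.
By l'Huilier's theorem, tan(E/4) = √[tan(s/2) tan((s−a)/2) tan((s−b)/2) tan((s−c)/2)], giving spherical excess E = 0.9582 rad.
Area = E·R² = 0.9582 × (6378.14)² ≈ 38980009 km².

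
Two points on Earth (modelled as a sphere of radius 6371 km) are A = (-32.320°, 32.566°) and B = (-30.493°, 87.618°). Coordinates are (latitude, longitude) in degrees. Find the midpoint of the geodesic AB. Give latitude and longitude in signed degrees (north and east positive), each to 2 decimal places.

-34.55°, 60.38°

Central angle δ = 0.8115 rad. Interpolating on the sphere with fraction f = 0.5:
P = [sin((1−f)δ)·A + sin(fδ)·B] / sin δ = 0.5442·A + 0.5442·B in Cartesian coordinates,
giving P = (0.4071, 0.7160, -0.5671), i.e. latitude -34.55°, longitude 60.38°.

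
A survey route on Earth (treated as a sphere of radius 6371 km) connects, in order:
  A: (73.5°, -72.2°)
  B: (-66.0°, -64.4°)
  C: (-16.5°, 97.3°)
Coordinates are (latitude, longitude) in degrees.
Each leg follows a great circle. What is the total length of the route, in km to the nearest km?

26237 km

Leg A→B: central angle 2.4364 rad, distance 15522.2 km.
Leg B→C: central angle 1.6818 rad, distance 10714.9 km.
Total: 15522.2 + 10714.9 ≈ 26237 km.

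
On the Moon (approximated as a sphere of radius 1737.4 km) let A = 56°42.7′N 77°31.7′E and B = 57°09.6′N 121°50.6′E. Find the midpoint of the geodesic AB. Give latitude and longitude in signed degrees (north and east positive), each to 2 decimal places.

58.91°, 99.55°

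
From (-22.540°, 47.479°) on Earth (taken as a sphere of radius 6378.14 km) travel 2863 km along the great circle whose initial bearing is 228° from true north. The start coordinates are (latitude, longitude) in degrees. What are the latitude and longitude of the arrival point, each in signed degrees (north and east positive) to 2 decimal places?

Angular distance δ = d/R = 2863/6378.14 = 0.44888 rad; initial bearing θ = 3.9794 rad.
sin φ₂ = sin φ₁ cos δ + cos φ₁ sin δ cos θ = (-0.3833)(0.9009) + (0.9236)(0.4340)(-0.6691) = -0.6135, so φ₂ = -37.85°.
Δλ = atan2(sin θ sin δ cos φ₁, cos δ − sin φ₁ sin φ₂) = atan2(-0.2979, 0.6657) = -24.104°.
λ₂ = 47.479° − 24.104° = 23.38°.

-37.85°, 23.38°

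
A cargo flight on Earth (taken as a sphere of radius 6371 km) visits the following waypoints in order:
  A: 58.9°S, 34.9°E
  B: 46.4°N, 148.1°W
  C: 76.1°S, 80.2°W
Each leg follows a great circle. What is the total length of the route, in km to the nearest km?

33048 km

Leg A→B: central angle 2.9212 rad, distance 18610.9 km.
Leg B→C: central angle 2.2661 rad, distance 14437.5 km.
Total: 18610.9 + 14437.5 ≈ 33048 km.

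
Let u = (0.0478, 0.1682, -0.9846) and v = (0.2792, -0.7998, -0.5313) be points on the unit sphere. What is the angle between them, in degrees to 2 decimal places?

66.30°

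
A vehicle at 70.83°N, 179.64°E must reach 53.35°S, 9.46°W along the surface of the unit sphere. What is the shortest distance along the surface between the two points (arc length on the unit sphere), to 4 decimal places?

2.8284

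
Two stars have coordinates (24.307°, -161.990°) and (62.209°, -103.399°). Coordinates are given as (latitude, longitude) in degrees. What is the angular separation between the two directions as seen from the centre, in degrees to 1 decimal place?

With latitudes φ₁ = 24.307°, φ₂ = 62.209° and longitude difference Δλ = 58.591°:
Haversine: a = sin²(Δφ/2) + cos φ₁ cos φ₂ sin²(Δλ/2) = 0.1055 + (0.9114)(0.4662)(0.2394) = 0.20721.
Central angle c = 2·arcsin(√a) = 0.94519 rad.
So the angular separation is 54.2°.

54.2°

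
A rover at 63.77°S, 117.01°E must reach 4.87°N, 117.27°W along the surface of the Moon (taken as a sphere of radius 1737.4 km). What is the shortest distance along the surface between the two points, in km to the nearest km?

Let φ₁ = -1.1130 rad, φ₂ = 0.0850 rad, and Δλ = 2.1942 rad.
cos c = sin φ₁ sin φ₂ + cos φ₁ cos φ₂ cos Δλ = (-0.8970)(0.0849) + (0.4420)(0.9964)(-0.5838) = -0.33326,
so c = arccos(-0.33326) = 1.91055 rad.
Distance = R·c = 1737.4 × 1.9106 ≈ 3319 km.

3319 km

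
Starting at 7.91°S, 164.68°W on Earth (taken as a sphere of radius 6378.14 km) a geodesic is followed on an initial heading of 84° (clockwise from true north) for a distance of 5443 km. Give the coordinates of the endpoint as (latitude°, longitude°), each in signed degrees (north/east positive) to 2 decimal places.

-0.71°, -116.14°

Angular distance δ = d/R = 5443/6378.14 = 0.85338 rad; initial bearing θ = 1.4661 rad.
sin φ₂ = sin φ₁ cos δ + cos φ₁ sin δ cos θ = (-0.1376)(0.6574) + (0.9905)(0.7535)(0.1045) = -0.0125, so φ₂ = -0.71°.
Δλ = atan2(sin θ sin δ cos φ₁, cos δ − sin φ₁ sin φ₂) = atan2(0.7423, 0.6557) = 48.542°.
λ₂ = -164.680° + 48.542° = -116.14°.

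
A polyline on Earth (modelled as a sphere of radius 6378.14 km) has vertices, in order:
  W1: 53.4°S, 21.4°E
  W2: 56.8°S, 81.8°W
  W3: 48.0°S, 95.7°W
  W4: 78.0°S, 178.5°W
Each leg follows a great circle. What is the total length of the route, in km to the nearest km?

11956 km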